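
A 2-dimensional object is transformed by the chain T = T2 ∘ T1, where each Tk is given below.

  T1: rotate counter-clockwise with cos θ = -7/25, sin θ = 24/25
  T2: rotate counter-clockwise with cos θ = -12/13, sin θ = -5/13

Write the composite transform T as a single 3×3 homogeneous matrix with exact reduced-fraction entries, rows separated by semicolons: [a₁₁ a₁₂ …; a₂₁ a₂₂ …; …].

T = [204/325 253/325 0; -253/325 204/325 0; 0 0 1]

T1 = [-7/25 -24/25 0; 24/25 -7/25 0; 0 0 1]
T2·T1 = [204/325 253/325 0; -253/325 204/325 0; 0 0 1]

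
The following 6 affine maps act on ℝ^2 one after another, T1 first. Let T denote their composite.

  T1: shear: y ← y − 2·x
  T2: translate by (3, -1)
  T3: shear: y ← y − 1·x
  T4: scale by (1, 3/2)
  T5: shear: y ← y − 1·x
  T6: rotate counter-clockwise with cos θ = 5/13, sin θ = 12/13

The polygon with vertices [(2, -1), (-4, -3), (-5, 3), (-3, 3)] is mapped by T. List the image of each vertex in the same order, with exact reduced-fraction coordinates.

image vertices: (283/13, -95/26), (-107/13, 61/26), (-22, 7), (-144/13, 60/13)

T1 shear: y ← y − 2·x: (2, -1) → (2, -5); (-4, -3) → (-4, 5); (-5, 3) → (-5, 13); (-3, 3) → (-3, 9)
T2 translate by (3, -1): (2, -5) → (5, -6); (-4, 5) → (-1, 4); (-5, 13) → (-2, 12); (-3, 9) → (0, 8)
T3 shear: y ← y − 1·x: (5, -6) → (5, -11); (-1, 4) → (-1, 5); (-2, 12) → (-2, 14); (0, 8) → (0, 8)
T4 scale by (1, 3/2): (5, -11) → (5, -33/2); (-1, 5) → (-1, 15/2); (-2, 14) → (-2, 21); (0, 8) → (0, 12)
T5 shear: y ← y − 1·x: (5, -33/2) → (5, -43/2); (-1, 15/2) → (-1, 17/2); (-2, 21) → (-2, 23); (0, 12) → (0, 12)
T6 rotate counter-clockwise with cos θ = 5/13, sin θ = 12/13: (5, -43/2) → (283/13, -95/26); (-1, 17/2) → (-107/13, 61/26); (-2, 23) → (-22, 7); (0, 12) → (-144/13, 60/13)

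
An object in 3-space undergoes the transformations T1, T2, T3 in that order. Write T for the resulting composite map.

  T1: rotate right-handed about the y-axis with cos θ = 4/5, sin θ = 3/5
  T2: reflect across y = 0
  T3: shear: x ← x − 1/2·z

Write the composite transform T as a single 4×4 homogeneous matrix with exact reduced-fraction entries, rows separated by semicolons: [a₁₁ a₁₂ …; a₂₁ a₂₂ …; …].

T = [11/10 0 1/5 0; 0 -1 0 0; -3/5 0 4/5 0; 0 0 0 1]

T1 = [4/5 0 3/5 0; 0 1 0 0; -3/5 0 4/5 0; 0 0 0 1]
T2·T1 = [4/5 0 3/5 0; 0 -1 0 0; -3/5 0 4/5 0; 0 0 0 1]
T3·…·T1 = [11/10 0 1/5 0; 0 -1 0 0; -3/5 0 4/5 0; 0 0 0 1]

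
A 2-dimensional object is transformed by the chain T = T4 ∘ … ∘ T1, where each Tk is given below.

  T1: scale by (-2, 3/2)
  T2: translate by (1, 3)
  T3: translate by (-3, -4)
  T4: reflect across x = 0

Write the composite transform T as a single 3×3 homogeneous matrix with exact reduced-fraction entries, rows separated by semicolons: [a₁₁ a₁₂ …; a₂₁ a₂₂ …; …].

T1 = [-2 0 0; 0 3/2 0; 0 0 1]
T2·T1 = [-2 0 1; 0 3/2 3; 0 0 1]
T3·…·T1 = [-2 0 -2; 0 3/2 -1; 0 0 1]
T4·…·T1 = [2 0 2; 0 3/2 -1; 0 0 1]

T = [2 0 2; 0 3/2 -1; 0 0 1]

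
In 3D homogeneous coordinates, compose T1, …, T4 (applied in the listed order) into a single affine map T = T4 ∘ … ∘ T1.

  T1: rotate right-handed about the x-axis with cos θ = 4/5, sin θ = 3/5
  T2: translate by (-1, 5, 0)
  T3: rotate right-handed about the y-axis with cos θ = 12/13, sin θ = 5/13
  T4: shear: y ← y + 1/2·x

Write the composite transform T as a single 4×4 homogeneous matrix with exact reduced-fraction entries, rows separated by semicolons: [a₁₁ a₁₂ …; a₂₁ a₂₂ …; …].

T1 = [1 0 0 0; 0 4/5 -3/5 0; 0 3/5 4/5 0; 0 0 0 1]
T2·T1 = [1 0 0 -1; 0 4/5 -3/5 5; 0 3/5 4/5 0; 0 0 0 1]
T3·…·T1 = [12/13 3/13 4/13 -12/13; 0 4/5 -3/5 5; -5/13 36/65 48/65 5/13; 0 0 0 1]
T4·…·T1 = [12/13 3/13 4/13 -12/13; 6/13 119/130 -29/65 59/13; -5/13 36/65 48/65 5/13; 0 0 0 1]

T = [12/13 3/13 4/13 -12/13; 6/13 119/130 -29/65 59/13; -5/13 36/65 48/65 5/13; 0 0 0 1]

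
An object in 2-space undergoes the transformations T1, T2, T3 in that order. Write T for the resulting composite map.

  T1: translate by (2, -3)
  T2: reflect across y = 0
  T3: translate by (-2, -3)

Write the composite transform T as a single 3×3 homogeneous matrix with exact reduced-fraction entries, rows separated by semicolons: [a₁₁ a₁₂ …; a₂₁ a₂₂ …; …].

T1 = [1 0 2; 0 1 -3; 0 0 1]
T2·T1 = [1 0 2; 0 -1 3; 0 0 1]
T3·…·T1 = [1 0 0; 0 -1 0; 0 0 1]

T = [1 0 0; 0 -1 0; 0 0 1]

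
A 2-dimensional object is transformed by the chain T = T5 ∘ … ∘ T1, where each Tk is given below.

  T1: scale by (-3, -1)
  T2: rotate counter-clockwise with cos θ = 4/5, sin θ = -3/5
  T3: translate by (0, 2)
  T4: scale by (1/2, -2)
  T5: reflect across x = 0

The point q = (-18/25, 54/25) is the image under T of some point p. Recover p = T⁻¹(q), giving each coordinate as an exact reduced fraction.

T1 = [-3 0 0; 0 -1 0; 0 0 1]
T2·T1 = [-12/5 -3/5 0; 9/5 -4/5 0; 0 0 1]
T3·…·T1 = [-12/5 -3/5 0; 9/5 -4/5 2; 0 0 1]
T4·…·T1 = [-6/5 -3/10 0; -18/5 8/5 -4; 0 0 1]
T5·…·T1 = [6/5 3/10 0; -18/5 8/5 -4; 0 0 1]
det M = 3; M⁻¹ = [8/15 -1/10 -2/5; 6/5 2/5 8/5; 0 0 1]
M⁻¹ · (-18/25, 54/25)ᵀ = (-1, 8/5)ᵀ

p = (-1, 8/5)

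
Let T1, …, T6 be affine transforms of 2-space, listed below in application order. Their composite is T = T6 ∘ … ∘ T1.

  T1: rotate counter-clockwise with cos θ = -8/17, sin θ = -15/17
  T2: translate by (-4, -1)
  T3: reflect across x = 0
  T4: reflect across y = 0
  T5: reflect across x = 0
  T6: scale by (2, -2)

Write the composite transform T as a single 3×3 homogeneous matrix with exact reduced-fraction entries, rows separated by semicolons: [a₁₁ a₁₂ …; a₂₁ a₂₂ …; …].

T = [-16/17 30/17 -8; -30/17 -16/17 -2; 0 0 1]

T1 = [-8/17 15/17 0; -15/17 -8/17 0; 0 0 1]
T2·T1 = [-8/17 15/17 -4; -15/17 -8/17 -1; 0 0 1]
T3·…·T1 = [8/17 -15/17 4; -15/17 -8/17 -1; 0 0 1]
T4·…·T1 = [8/17 -15/17 4; 15/17 8/17 1; 0 0 1]
T5·…·T1 = [-8/17 15/17 -4; 15/17 8/17 1; 0 0 1]
T6·…·T1 = [-16/17 30/17 -8; -30/17 -16/17 -2; 0 0 1]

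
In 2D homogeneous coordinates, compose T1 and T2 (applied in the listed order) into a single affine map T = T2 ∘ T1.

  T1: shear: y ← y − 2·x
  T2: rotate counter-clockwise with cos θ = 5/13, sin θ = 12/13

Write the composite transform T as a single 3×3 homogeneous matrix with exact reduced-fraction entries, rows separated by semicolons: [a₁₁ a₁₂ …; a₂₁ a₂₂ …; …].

T = [29/13 -12/13 0; 2/13 5/13 0; 0 0 1]

T1 = [1 0 0; -2 1 0; 0 0 1]
T2·T1 = [29/13 -12/13 0; 2/13 5/13 0; 0 0 1]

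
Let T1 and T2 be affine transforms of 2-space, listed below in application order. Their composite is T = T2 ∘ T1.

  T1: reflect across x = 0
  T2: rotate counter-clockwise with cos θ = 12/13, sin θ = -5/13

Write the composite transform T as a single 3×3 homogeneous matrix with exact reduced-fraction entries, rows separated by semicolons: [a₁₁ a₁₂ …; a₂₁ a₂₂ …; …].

T = [-12/13 5/13 0; 5/13 12/13 0; 0 0 1]

T1 = [-1 0 0; 0 1 0; 0 0 1]
T2·T1 = [-12/13 5/13 0; 5/13 12/13 0; 0 0 1]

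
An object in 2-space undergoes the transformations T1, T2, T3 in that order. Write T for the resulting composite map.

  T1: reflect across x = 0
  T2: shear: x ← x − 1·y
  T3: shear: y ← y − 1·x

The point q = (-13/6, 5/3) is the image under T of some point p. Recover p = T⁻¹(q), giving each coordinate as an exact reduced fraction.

T1 = [-1 0 0; 0 1 0; 0 0 1]
T2·T1 = [-1 -1 0; 0 1 0; 0 0 1]
T3·…·T1 = [-1 -1 0; 1 2 0; 0 0 1]
det M = -1; M⁻¹ = [-2 -1 0; 1 1 0; 0 0 1]
M⁻¹ · (-13/6, 5/3)ᵀ = (8/3, -1/2)ᵀ

p = (8/3, -1/2)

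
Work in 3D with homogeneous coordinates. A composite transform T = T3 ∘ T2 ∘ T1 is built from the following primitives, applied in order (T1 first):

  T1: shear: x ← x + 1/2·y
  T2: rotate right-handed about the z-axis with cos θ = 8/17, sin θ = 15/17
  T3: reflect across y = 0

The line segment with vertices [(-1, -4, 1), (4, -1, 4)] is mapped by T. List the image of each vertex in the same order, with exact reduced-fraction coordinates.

image vertices: (36/17, 77/17, 1), (43/17, -89/34, 4)

T1 shear: x ← x + 1/2·y: (-1, -4, 1) → (-3, -4, 1); (4, -1, 4) → (7/2, -1, 4)
T2 rotate right-handed about the z-axis with cos θ = 8/17, sin θ = 15/17: (-3, -4, 1) → (36/17, -77/17, 1); (7/2, -1, 4) → (43/17, 89/34, 4)
T3 reflect across y = 0: (36/17, -77/17, 1) → (36/17, 77/17, 1); (43/17, 89/34, 4) → (43/17, -89/34, 4)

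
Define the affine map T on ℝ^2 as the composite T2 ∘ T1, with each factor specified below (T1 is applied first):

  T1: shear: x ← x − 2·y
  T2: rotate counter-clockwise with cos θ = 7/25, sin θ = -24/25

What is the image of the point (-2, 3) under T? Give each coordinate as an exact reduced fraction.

T1 shear: x ← x − 2·y: (-2, 3) → (-8, 3)
T2 rotate counter-clockwise with cos θ = 7/25, sin θ = -24/25: (-8, 3) → (16/25, 213/25)

T(p) = (16/25, 213/25)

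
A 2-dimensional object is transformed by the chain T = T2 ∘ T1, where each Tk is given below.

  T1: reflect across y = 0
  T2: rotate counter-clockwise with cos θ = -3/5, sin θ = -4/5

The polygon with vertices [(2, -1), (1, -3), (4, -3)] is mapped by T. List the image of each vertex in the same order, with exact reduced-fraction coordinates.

image vertices: (-2/5, -11/5), (9/5, -13/5), (0, -5)

T1 reflect across y = 0: (2, -1) → (2, 1); (1, -3) → (1, 3); (4, -3) → (4, 3)
T2 rotate counter-clockwise with cos θ = -3/5, sin θ = -4/5: (2, 1) → (-2/5, -11/5); (1, 3) → (9/5, -13/5); (4, 3) → (0, -5)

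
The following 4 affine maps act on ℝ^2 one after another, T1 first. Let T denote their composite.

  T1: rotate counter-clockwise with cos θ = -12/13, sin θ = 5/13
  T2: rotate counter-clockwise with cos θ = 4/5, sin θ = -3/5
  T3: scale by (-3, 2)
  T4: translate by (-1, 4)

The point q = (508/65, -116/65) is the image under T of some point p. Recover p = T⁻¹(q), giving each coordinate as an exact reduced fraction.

p = (-1, 4)

T1 = [-12/13 -5/13 0; 5/13 -12/13 0; 0 0 1]
T2·T1 = [-33/65 -56/65 0; 56/65 -33/65 0; 0 0 1]
T3·…·T1 = [99/65 168/65 0; 112/65 -66/65 0; 0 0 1]
T4·…·T1 = [99/65 168/65 -1; 112/65 -66/65 4; 0 0 1]
det M = -6; M⁻¹ = [11/65 28/65 -101/65; 56/195 -33/130 254/195; 0 0 1]
M⁻¹ · (508/65, -116/65)ᵀ = (-1, 4)ᵀ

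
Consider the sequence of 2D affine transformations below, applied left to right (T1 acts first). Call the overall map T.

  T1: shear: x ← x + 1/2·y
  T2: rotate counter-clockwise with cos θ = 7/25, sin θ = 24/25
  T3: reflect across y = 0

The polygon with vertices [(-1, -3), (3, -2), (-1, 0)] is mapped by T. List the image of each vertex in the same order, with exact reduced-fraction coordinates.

T1 shear: x ← x + 1/2·y: (-1, -3) → (-5/2, -3); (3, -2) → (2, -2); (-1, 0) → (-1, 0)
T2 rotate counter-clockwise with cos θ = 7/25, sin θ = 24/25: (-5/2, -3) → (109/50, -81/25); (2, -2) → (62/25, 34/25); (-1, 0) → (-7/25, -24/25)
T3 reflect across y = 0: (109/50, -81/25) → (109/50, 81/25); (62/25, 34/25) → (62/25, -34/25); (-7/25, -24/25) → (-7/25, 24/25)

image vertices: (109/50, 81/25), (62/25, -34/25), (-7/25, 24/25)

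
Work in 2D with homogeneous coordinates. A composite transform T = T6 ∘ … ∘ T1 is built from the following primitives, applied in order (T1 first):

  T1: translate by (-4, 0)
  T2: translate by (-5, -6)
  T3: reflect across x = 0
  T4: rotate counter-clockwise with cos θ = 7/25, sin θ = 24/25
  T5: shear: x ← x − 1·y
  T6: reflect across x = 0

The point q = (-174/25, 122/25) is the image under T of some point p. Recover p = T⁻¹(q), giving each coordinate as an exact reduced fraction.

T1 = [1 0 -4; 0 1 0; 0 0 1]
T2·T1 = [1 0 -9; 0 1 -6; 0 0 1]
T3·…·T1 = [-1 0 9; 0 1 -6; 0 0 1]
T4·…·T1 = [-7/25 -24/25 207/25; -24/25 7/25 174/25; 0 0 1]
T5·…·T1 = [17/25 -31/25 33/25; -24/25 7/25 174/25; 0 0 1]
T6·…·T1 = [-17/25 31/25 -33/25; -24/25 7/25 174/25; 0 0 1]
det M = 1; M⁻¹ = [7/25 -31/25 9; 24/25 -17/25 6; 0 0 1]
M⁻¹ · (-174/25, 122/25)ᵀ = (1, -4)ᵀ

p = (1, -4)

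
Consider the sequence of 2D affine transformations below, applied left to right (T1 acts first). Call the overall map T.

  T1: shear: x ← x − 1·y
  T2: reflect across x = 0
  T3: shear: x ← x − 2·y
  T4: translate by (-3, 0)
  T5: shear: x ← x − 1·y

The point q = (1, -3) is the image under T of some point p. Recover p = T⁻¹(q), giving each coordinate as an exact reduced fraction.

T1 = [1 -1 0; 0 1 0; 0 0 1]
T2·T1 = [-1 1 0; 0 1 0; 0 0 1]
T3·…·T1 = [-1 -1 0; 0 1 0; 0 0 1]
T4·…·T1 = [-1 -1 -3; 0 1 0; 0 0 1]
T5·…·T1 = [-1 -2 -3; 0 1 0; 0 0 1]
det M = -1; M⁻¹ = [-1 -2 -3; 0 1 0; 0 0 1]
M⁻¹ · (1, -3)ᵀ = (2, -3)ᵀ

p = (2, -3)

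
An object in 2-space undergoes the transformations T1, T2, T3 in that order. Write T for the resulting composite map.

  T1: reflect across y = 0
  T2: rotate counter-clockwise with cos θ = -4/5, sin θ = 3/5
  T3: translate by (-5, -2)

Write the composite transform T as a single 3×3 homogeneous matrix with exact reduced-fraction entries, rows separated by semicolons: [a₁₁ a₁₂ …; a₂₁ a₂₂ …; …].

T = [-4/5 3/5 -5; 3/5 4/5 -2; 0 0 1]

T1 = [1 0 0; 0 -1 0; 0 0 1]
T2·T1 = [-4/5 3/5 0; 3/5 4/5 0; 0 0 1]
T3·…·T1 = [-4/5 3/5 -5; 3/5 4/5 -2; 0 0 1]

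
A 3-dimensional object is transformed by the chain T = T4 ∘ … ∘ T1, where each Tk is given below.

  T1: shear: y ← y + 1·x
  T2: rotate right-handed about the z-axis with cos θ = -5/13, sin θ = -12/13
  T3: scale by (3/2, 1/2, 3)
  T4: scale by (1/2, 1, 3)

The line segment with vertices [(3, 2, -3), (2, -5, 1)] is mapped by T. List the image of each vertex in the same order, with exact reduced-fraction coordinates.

image vertices: (135/52, -61/26, -27), (-69/26, -9/26, 9)

T1 shear: y ← y + 1·x: (3, 2, -3) → (3, 5, -3); (2, -5, 1) → (2, -3, 1)
T2 rotate right-handed about the z-axis with cos θ = -5/13, sin θ = -12/13: (3, 5, -3) → (45/13, -61/13, -3); (2, -3, 1) → (-46/13, -9/13, 1)
T3 scale by (3/2, 1/2, 3): (45/13, -61/13, -3) → (135/26, -61/26, -9); (-46/13, -9/13, 1) → (-69/13, -9/26, 3)
T4 scale by (1/2, 1, 3): (135/26, -61/26, -9) → (135/52, -61/26, -27); (-69/13, -9/26, 3) → (-69/26, -9/26, 9)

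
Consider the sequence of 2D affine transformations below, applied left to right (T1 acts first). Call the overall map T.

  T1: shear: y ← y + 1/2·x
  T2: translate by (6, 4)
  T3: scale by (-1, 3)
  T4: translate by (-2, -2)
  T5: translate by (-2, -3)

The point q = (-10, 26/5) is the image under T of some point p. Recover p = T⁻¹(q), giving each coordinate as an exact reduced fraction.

T1 = [1 0 0; 1/2 1 0; 0 0 1]
T2·T1 = [1 0 6; 1/2 1 4; 0 0 1]
T3·…·T1 = [-1 0 -6; 3/2 3 12; 0 0 1]
T4·…·T1 = [-1 0 -8; 3/2 3 10; 0 0 1]
T5·…·T1 = [-1 0 -10; 3/2 3 7; 0 0 1]
det M = -3; M⁻¹ = [-1 0 -10; 1/2 1/3 8/3; 0 0 1]
M⁻¹ · (-10, 26/5)ᵀ = (0, -3/5)ᵀ

p = (0, -3/5)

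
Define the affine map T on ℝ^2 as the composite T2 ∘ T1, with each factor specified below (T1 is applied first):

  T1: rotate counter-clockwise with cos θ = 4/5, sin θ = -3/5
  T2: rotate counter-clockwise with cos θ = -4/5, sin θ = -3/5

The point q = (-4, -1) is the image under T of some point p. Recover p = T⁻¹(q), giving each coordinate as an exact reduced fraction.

T1 = [4/5 3/5 0; -3/5 4/5 0; 0 0 1]
T2·T1 = [-1 0 0; 0 -1 0; 0 0 1]
det M = 1; M⁻¹ = [-1 0 0; 0 -1 0; 0 0 1]
M⁻¹ · (-4, -1)ᵀ = (4, 1)ᵀ

p = (4, 1)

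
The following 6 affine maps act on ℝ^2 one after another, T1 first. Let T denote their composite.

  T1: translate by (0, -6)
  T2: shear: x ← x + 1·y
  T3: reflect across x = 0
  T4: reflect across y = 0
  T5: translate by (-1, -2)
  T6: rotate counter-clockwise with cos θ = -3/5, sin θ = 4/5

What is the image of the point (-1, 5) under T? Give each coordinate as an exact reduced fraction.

T(p) = (1/5, 7/5)

T1 translate by (0, -6): (-1, 5) → (-1, -1)
T2 shear: x ← x + 1·y: (-1, -1) → (-2, -1)
T3 reflect across x = 0: (-2, -1) → (2, -1)
T4 reflect across y = 0: (2, -1) → (2, 1)
T5 translate by (-1, -2): (2, 1) → (1, -1)
T6 rotate counter-clockwise with cos θ = -3/5, sin θ = 4/5: (1, -1) → (1/5, 7/5)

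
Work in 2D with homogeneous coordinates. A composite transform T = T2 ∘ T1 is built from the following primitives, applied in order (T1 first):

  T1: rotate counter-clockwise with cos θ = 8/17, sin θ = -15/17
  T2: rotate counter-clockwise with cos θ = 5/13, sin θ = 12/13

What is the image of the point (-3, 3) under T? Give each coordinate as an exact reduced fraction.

T(p) = (-723/221, 597/221)

T1 rotate counter-clockwise with cos θ = 8/17, sin θ = -15/17: (-3, 3) → (21/17, 69/17)
T2 rotate counter-clockwise with cos θ = 5/13, sin θ = 12/13: (21/17, 69/17) → (-723/221, 597/221)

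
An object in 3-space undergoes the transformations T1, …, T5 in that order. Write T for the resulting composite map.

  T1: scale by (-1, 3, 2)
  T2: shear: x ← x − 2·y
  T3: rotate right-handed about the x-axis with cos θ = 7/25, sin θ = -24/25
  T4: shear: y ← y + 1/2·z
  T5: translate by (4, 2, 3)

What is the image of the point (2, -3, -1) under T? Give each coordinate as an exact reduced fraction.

T(p) = (20, 8/5, 277/25)

T1 scale by (-1, 3, 2): (2, -3, -1) → (-2, -9, -2)
T2 shear: x ← x − 2·y: (-2, -9, -2) → (16, -9, -2)
T3 rotate right-handed about the x-axis with cos θ = 7/25, sin θ = -24/25: (16, -9, -2) → (16, -111/25, 202/25)
T4 shear: y ← y + 1/2·z: (16, -111/25, 202/25) → (16, -2/5, 202/25)
T5 translate by (4, 2, 3): (16, -2/5, 202/25) → (20, 8/5, 277/25)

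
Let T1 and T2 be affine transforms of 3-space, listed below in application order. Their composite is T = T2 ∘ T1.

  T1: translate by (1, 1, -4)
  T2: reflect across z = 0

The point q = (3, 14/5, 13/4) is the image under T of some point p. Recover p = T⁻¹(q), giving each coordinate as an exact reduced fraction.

T1 = [1 0 0 1; 0 1 0 1; 0 0 1 -4; 0 0 0 1]
T2·T1 = [1 0 0 1; 0 1 0 1; 0 0 -1 4; 0 0 0 1]
det M = -1; M⁻¹ = [1 0 0 -1; 0 1 0 -1; 0 0 -1 4; 0 0 0 1]
M⁻¹ · (3, 14/5, 13/4)ᵀ = (2, 9/5, 3/4)ᵀ

p = (2, 9/5, 3/4)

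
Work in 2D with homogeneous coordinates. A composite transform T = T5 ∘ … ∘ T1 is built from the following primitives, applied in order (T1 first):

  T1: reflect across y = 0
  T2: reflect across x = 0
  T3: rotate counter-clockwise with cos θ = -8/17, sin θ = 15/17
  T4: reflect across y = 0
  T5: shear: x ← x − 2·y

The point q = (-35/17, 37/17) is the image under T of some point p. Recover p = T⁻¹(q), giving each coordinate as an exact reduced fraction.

p = (3, 1)

T1 = [1 0 0; 0 -1 0; 0 0 1]
T2·T1 = [-1 0 0; 0 -1 0; 0 0 1]
T3·…·T1 = [8/17 15/17 0; -15/17 8/17 0; 0 0 1]
T4·…·T1 = [8/17 15/17 0; 15/17 -8/17 0; 0 0 1]
T5·…·T1 = [-22/17 31/17 0; 15/17 -8/17 0; 0 0 1]
det M = -1; M⁻¹ = [8/17 31/17 0; 15/17 22/17 0; 0 0 1]
M⁻¹ · (-35/17, 37/17)ᵀ = (3, 1)ᵀ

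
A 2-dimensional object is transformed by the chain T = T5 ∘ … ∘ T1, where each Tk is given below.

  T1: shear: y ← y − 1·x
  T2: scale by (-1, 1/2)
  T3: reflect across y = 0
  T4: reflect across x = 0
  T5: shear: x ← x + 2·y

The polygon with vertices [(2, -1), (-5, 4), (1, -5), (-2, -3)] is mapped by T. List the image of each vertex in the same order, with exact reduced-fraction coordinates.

T1 shear: y ← y − 1·x: (2, -1) → (2, -3); (-5, 4) → (-5, 9); (1, -5) → (1, -6); (-2, -3) → (-2, -1)
T2 scale by (-1, 1/2): (2, -3) → (-2, -3/2); (-5, 9) → (5, 9/2); (1, -6) → (-1, -3); (-2, -1) → (2, -1/2)
T3 reflect across y = 0: (-2, -3/2) → (-2, 3/2); (5, 9/2) → (5, -9/2); (-1, -3) → (-1, 3); (2, -1/2) → (2, 1/2)
T4 reflect across x = 0: (-2, 3/2) → (2, 3/2); (5, -9/2) → (-5, -9/2); (-1, 3) → (1, 3); (2, 1/2) → (-2, 1/2)
T5 shear: x ← x + 2·y: (2, 3/2) → (5, 3/2); (-5, -9/2) → (-14, -9/2); (1, 3) → (7, 3); (-2, 1/2) → (-1, 1/2)

image vertices: (5, 3/2), (-14, -9/2), (7, 3), (-1, 1/2)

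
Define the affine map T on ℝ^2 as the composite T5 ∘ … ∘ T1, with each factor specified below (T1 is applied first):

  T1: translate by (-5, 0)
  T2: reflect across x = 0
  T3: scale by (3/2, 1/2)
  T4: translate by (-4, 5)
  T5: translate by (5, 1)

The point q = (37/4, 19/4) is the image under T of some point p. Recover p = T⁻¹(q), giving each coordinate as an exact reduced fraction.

T1 = [1 0 -5; 0 1 0; 0 0 1]
T2·T1 = [-1 0 5; 0 1 0; 0 0 1]
T3·…·T1 = [-3/2 0 15/2; 0 1/2 0; 0 0 1]
T4·…·T1 = [-3/2 0 7/2; 0 1/2 5; 0 0 1]
T5·…·T1 = [-3/2 0 17/2; 0 1/2 6; 0 0 1]
det M = -3/4; M⁻¹ = [-2/3 0 17/3; 0 2 -12; 0 0 1]
M⁻¹ · (37/4, 19/4)ᵀ = (-1/2, -5/2)ᵀ

p = (-1/2, -5/2)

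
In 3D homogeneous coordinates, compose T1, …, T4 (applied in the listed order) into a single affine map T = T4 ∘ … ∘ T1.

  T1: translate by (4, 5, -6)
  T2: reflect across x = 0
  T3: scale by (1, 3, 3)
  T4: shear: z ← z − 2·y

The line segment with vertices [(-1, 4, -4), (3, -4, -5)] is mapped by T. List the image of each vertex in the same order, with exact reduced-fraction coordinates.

T1 translate by (4, 5, -6): (-1, 4, -4) → (3, 9, -10); (3, -4, -5) → (7, 1, -11)
T2 reflect across x = 0: (3, 9, -10) → (-3, 9, -10); (7, 1, -11) → (-7, 1, -11)
T3 scale by (1, 3, 3): (-3, 9, -10) → (-3, 27, -30); (-7, 1, -11) → (-7, 3, -33)
T4 shear: z ← z − 2·y: (-3, 27, -30) → (-3, 27, -84); (-7, 3, -33) → (-7, 3, -39)

image vertices: (-3, 27, -84), (-7, 3, -39)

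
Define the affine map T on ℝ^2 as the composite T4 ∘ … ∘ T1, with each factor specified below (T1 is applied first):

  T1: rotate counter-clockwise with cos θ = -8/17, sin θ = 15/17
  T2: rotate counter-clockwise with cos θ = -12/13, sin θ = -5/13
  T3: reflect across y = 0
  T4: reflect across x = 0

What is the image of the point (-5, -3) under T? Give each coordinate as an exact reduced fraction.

T(p) = (75/13, -11/13)

T1 rotate counter-clockwise with cos θ = -8/17, sin θ = 15/17: (-5, -3) → (5, -3)
T2 rotate counter-clockwise with cos θ = -12/13, sin θ = -5/13: (5, -3) → (-75/13, 11/13)
T3 reflect across y = 0: (-75/13, 11/13) → (-75/13, -11/13)
T4 reflect across x = 0: (-75/13, -11/13) → (75/13, -11/13)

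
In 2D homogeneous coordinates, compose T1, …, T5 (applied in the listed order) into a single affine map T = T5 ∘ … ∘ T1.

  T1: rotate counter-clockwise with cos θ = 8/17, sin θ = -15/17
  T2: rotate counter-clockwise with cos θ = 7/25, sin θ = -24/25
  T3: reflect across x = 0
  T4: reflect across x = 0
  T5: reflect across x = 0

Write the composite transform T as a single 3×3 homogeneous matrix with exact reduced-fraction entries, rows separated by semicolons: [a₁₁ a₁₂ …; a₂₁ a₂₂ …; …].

T = [304/425 -297/425 0; -297/425 -304/425 0; 0 0 1]

T1 = [8/17 15/17 0; -15/17 8/17 0; 0 0 1]
T2·T1 = [-304/425 297/425 0; -297/425 -304/425 0; 0 0 1]
T3·…·T1 = [304/425 -297/425 0; -297/425 -304/425 0; 0 0 1]
T4·…·T1 = [-304/425 297/425 0; -297/425 -304/425 0; 0 0 1]
T5·…·T1 = [304/425 -297/425 0; -297/425 -304/425 0; 0 0 1]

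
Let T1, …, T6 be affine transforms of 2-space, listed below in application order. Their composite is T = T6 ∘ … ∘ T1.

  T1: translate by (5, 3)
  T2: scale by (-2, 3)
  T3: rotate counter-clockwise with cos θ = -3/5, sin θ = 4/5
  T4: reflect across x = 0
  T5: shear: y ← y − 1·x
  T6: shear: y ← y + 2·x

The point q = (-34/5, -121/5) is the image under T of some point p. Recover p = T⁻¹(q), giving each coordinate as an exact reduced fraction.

T1 = [1 0 5; 0 1 3; 0 0 1]
T2·T1 = [-2 0 -10; 0 3 9; 0 0 1]
T3·…·T1 = [6/5 -12/5 -6/5; -8/5 -9/5 -67/5; 0 0 1]
T4·…·T1 = [-6/5 12/5 6/5; -8/5 -9/5 -67/5; 0 0 1]
T5·…·T1 = [-6/5 12/5 6/5; -2/5 -21/5 -73/5; 0 0 1]
T6·…·T1 = [-6/5 12/5 6/5; -14/5 3/5 -61/5; 0 0 1]
det M = 6; M⁻¹ = [1/10 -2/5 -5; 7/15 -1/5 -3; 0 0 1]
M⁻¹ · (-34/5, -121/5)ᵀ = (4, -4/3)ᵀ

p = (4, -4/3)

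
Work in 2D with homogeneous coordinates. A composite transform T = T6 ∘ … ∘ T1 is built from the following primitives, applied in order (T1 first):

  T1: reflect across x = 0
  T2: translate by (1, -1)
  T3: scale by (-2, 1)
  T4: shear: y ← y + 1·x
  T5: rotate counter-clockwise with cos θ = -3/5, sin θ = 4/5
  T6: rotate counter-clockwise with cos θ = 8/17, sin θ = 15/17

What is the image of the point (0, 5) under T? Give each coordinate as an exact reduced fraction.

T(p) = (194/85, -142/85)

T1 reflect across x = 0: (0, 5) → (0, 5)
T2 translate by (1, -1): (0, 5) → (1, 4)
T3 scale by (-2, 1): (1, 4) → (-2, 4)
T4 shear: y ← y + 1·x: (-2, 4) → (-2, 2)
T5 rotate counter-clockwise with cos θ = -3/5, sin θ = 4/5: (-2, 2) → (-2/5, -14/5)
T6 rotate counter-clockwise with cos θ = 8/17, sin θ = 15/17: (-2/5, -14/5) → (194/85, -142/85)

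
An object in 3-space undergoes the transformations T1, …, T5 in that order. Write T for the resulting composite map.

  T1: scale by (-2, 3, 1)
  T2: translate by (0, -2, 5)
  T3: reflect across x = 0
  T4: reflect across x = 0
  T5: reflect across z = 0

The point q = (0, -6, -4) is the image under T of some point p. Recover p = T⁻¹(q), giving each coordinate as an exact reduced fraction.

p = (0, -4/3, -1)

T1 = [-2 0 0 0; 0 3 0 0; 0 0 1 0; 0 0 0 1]
T2·T1 = [-2 0 0 0; 0 3 0 -2; 0 0 1 5; 0 0 0 1]
T3·…·T1 = [2 0 0 0; 0 3 0 -2; 0 0 1 5; 0 0 0 1]
T4·…·T1 = [-2 0 0 0; 0 3 0 -2; 0 0 1 5; 0 0 0 1]
T5·…·T1 = [-2 0 0 0; 0 3 0 -2; 0 0 -1 -5; 0 0 0 1]
det M = 6; M⁻¹ = [-1/2 0 0 0; 0 1/3 0 2/3; 0 0 -1 -5; 0 0 0 1]
M⁻¹ · (0, -6, -4)ᵀ = (0, -4/3, -1)ᵀ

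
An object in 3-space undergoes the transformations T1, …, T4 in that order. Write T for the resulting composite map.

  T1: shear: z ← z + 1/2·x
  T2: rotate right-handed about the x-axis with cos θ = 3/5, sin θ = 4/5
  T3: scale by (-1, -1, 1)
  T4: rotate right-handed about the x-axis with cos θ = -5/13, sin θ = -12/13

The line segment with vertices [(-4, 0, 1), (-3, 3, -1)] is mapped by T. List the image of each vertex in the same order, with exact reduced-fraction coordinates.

image vertices: (4, -16/65, 63/65), (3, 149/65, 411/130)

T1 shear: z ← z + 1/2·x: (-4, 0, 1) → (-4, 0, -1); (-3, 3, -1) → (-3, 3, -5/2)
T2 rotate right-handed about the x-axis with cos θ = 3/5, sin θ = 4/5: (-4, 0, -1) → (-4, 4/5, -3/5); (-3, 3, -5/2) → (-3, 19/5, 9/10)
T3 scale by (-1, -1, 1): (-4, 4/5, -3/5) → (4, -4/5, -3/5); (-3, 19/5, 9/10) → (3, -19/5, 9/10)
T4 rotate right-handed about the x-axis with cos θ = -5/13, sin θ = -12/13: (4, -4/5, -3/5) → (4, -16/65, 63/65); (3, -19/5, 9/10) → (3, 149/65, 411/130)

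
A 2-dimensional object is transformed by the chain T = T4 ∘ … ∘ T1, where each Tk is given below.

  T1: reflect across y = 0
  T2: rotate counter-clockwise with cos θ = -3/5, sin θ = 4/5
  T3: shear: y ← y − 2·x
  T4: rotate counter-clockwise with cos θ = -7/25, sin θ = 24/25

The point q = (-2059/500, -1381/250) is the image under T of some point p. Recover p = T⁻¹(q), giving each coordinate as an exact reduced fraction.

p = (1/4, -5)

T1 = [1 0 0; 0 -1 0; 0 0 1]
T2·T1 = [-3/5 4/5 0; 4/5 3/5 0; 0 0 1]
T3·…·T1 = [-3/5 4/5 0; 2 -1 0; 0 0 1]
T4·…·T1 = [-219/125 92/125 0; -142/125 131/125 0; 0 0 1]
det M = -1; M⁻¹ = [-131/125 92/125 0; -142/125 219/125 0; 0 0 1]
M⁻¹ · (-2059/500, -1381/250)ᵀ = (1/4, -5)ᵀ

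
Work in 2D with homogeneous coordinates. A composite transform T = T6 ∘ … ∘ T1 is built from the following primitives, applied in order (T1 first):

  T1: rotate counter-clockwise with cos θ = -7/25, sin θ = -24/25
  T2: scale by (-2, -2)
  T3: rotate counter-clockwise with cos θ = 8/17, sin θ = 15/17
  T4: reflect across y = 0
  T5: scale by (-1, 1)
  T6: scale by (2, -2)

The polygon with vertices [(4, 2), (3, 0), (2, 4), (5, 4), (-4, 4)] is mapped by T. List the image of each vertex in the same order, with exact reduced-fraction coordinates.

T1 rotate counter-clockwise with cos θ = -7/25, sin θ = -24/25: (4, 2) → (4/5, -22/5); (3, 0) → (-21/25, -72/25); (2, 4) → (82/25, -76/25); (5, 4) → (61/25, -148/25); (-4, 4) → (124/25, 68/25)
T2 scale by (-2, -2): (4/5, -22/5) → (-8/5, 44/5); (-21/25, -72/25) → (42/25, 144/25); (82/25, -76/25) → (-164/25, 152/25); (61/25, -148/25) → (-122/25, 296/25); (124/25, 68/25) → (-248/25, -136/25)
T3 rotate counter-clockwise with cos θ = 8/17, sin θ = 15/17: (-8/5, 44/5) → (-724/85, 232/85); (42/25, 144/25) → (-1824/425, 1782/425); (-164/25, 152/25) → (-3592/425, -1244/425); (-122/25, 296/25) → (-5416/425, 538/425); (-248/25, -136/25) → (56/425, -4808/425)
T4 reflect across y = 0: (-724/85, 232/85) → (-724/85, -232/85); (-1824/425, 1782/425) → (-1824/425, -1782/425); (-3592/425, -1244/425) → (-3592/425, 1244/425); (-5416/425, 538/425) → (-5416/425, -538/425); (56/425, -4808/425) → (56/425, 4808/425)
T5 scale by (-1, 1): (-724/85, -232/85) → (724/85, -232/85); (-1824/425, -1782/425) → (1824/425, -1782/425); (-3592/425, 1244/425) → (3592/425, 1244/425); (-5416/425, -538/425) → (5416/425, -538/425); (56/425, 4808/425) → (-56/425, 4808/425)
T6 scale by (2, -2): (724/85, -232/85) → (1448/85, 464/85); (1824/425, -1782/425) → (3648/425, 3564/425); (3592/425, 1244/425) → (7184/425, -2488/425); (5416/425, -538/425) → (10832/425, 1076/425); (-56/425, 4808/425) → (-112/425, -9616/425)

image vertices: (1448/85, 464/85), (3648/425, 3564/425), (7184/425, -2488/425), (10832/425, 1076/425), (-112/425, -9616/425)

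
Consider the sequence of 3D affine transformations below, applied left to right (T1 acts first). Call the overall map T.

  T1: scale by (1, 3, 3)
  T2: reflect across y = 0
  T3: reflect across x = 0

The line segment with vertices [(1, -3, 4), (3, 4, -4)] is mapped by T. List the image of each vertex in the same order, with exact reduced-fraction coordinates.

image vertices: (-1, 9, 12), (-3, -12, -12)

T1 scale by (1, 3, 3): (1, -3, 4) → (1, -9, 12); (3, 4, -4) → (3, 12, -12)
T2 reflect across y = 0: (1, -9, 12) → (1, 9, 12); (3, 12, -12) → (3, -12, -12)
T3 reflect across x = 0: (1, 9, 12) → (-1, 9, 12); (3, -12, -12) → (-3, -12, -12)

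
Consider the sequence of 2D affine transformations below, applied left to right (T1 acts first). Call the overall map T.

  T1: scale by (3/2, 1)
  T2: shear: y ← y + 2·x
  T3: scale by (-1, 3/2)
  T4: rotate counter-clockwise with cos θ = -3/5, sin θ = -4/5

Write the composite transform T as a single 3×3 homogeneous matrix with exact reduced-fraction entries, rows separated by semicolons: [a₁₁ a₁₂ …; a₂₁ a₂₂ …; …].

T1 = [3/2 0 0; 0 1 0; 0 0 1]
T2·T1 = [3/2 0 0; 3 1 0; 0 0 1]
T3·…·T1 = [-3/2 0 0; 9/2 3/2 0; 0 0 1]
T4·…·T1 = [9/2 6/5 0; -3/2 -9/10 0; 0 0 1]

T = [9/2 6/5 0; -3/2 -9/10 0; 0 0 1]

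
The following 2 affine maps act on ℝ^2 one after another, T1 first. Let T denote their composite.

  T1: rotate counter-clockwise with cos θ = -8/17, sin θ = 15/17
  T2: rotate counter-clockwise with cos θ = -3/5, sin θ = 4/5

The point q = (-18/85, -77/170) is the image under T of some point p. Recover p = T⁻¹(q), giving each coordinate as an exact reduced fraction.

T1 = [-8/17 -15/17 0; 15/17 -8/17 0; 0 0 1]
T2·T1 = [-36/85 77/85 0; -77/85 -36/85 0; 0 0 1]
det M = 1; M⁻¹ = [-36/85 -77/85 0; 77/85 -36/85 0; 0 0 1]
M⁻¹ · (-18/85, -77/170)ᵀ = (1/2, 0)ᵀ

p = (1/2, 0)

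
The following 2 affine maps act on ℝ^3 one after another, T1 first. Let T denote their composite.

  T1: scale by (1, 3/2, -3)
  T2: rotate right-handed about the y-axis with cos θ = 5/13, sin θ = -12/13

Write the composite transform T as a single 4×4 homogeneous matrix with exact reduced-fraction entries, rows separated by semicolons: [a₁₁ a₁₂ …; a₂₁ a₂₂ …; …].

T = [5/13 0 36/13 0; 0 3/2 0 0; 12/13 0 -15/13 0; 0 0 0 1]

T1 = [1 0 0 0; 0 3/2 0 0; 0 0 -3 0; 0 0 0 1]
T2·T1 = [5/13 0 36/13 0; 0 3/2 0 0; 12/13 0 -15/13 0; 0 0 0 1]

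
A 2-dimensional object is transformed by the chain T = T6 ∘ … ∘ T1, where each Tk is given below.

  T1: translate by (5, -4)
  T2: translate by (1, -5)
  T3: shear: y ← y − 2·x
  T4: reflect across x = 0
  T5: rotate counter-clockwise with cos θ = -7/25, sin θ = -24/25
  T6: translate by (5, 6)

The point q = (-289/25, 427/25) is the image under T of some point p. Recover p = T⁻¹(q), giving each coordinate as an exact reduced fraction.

p = (0, 2)

T1 = [1 0 5; 0 1 -4; 0 0 1]
T2·T1 = [1 0 6; 0 1 -9; 0 0 1]
T3·…·T1 = [1 0 6; -2 1 -21; 0 0 1]
T4·…·T1 = [-1 0 -6; -2 1 -21; 0 0 1]
T5·…·T1 = [-41/25 24/25 -462/25; 38/25 -7/25 291/25; 0 0 1]
T6·…·T1 = [-41/25 24/25 -337/25; 38/25 -7/25 441/25; 0 0 1]
det M = -1; M⁻¹ = [7/25 24/25 -329/25; 38/25 41/25 -211/25; 0 0 1]
M⁻¹ · (-289/25, 427/25)ᵀ = (0, 2)ᵀ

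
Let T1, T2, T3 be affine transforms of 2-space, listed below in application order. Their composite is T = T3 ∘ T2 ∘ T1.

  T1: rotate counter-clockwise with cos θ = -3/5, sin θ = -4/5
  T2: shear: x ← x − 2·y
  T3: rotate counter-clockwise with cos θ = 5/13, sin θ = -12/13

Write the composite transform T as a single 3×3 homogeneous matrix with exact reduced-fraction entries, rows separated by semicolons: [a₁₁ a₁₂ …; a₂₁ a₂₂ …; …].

T = [-23/65 14/65 0; -16/13 -27/13 0; 0 0 1]

T1 = [-3/5 4/5 0; -4/5 -3/5 0; 0 0 1]
T2·T1 = [1 2 0; -4/5 -3/5 0; 0 0 1]
T3·…·T1 = [-23/65 14/65 0; -16/13 -27/13 0; 0 0 1]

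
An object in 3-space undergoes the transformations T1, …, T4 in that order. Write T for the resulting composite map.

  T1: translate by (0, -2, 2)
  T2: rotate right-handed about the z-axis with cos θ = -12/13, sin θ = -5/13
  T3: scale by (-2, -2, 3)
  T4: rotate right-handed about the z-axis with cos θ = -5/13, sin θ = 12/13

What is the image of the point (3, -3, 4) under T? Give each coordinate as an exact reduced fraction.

T1 translate by (0, -2, 2): (3, -3, 4) → (3, -5, 6)
T2 rotate right-handed about the z-axis with cos θ = -12/13, sin θ = -5/13: (3, -5, 6) → (-61/13, 45/13, 6)
T3 scale by (-2, -2, 3): (-61/13, 45/13, 6) → (122/13, -90/13, 18)
T4 rotate right-handed about the z-axis with cos θ = -5/13, sin θ = 12/13: (122/13, -90/13, 18) → (470/169, 1914/169, 18)

T(p) = (470/169, 1914/169, 18)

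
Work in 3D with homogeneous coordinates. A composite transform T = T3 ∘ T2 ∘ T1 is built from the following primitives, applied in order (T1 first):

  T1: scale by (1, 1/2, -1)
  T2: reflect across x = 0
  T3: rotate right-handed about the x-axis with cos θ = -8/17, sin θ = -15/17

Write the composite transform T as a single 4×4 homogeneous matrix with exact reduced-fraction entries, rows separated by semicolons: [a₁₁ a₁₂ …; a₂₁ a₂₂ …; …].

T1 = [1 0 0 0; 0 1/2 0 0; 0 0 -1 0; 0 0 0 1]
T2·T1 = [-1 0 0 0; 0 1/2 0 0; 0 0 -1 0; 0 0 0 1]
T3·…·T1 = [-1 0 0 0; 0 -4/17 -15/17 0; 0 -15/34 8/17 0; 0 0 0 1]

T = [-1 0 0 0; 0 -4/17 -15/17 0; 0 -15/34 8/17 0; 0 0 0 1]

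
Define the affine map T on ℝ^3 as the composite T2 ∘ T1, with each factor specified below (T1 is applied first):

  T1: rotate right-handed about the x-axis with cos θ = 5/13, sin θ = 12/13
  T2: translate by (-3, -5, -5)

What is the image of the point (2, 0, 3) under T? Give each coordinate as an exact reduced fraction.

T(p) = (-1, -101/13, -50/13)

T1 rotate right-handed about the x-axis with cos θ = 5/13, sin θ = 12/13: (2, 0, 3) → (2, -36/13, 15/13)
T2 translate by (-3, -5, -5): (2, -36/13, 15/13) → (-1, -101/13, -50/13)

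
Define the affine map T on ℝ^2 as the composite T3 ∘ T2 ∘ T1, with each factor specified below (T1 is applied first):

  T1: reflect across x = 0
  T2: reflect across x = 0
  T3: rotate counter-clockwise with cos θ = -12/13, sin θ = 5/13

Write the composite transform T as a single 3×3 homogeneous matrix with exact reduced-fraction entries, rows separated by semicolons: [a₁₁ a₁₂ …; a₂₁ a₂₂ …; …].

T = [-12/13 -5/13 0; 5/13 -12/13 0; 0 0 1]

T1 = [-1 0 0; 0 1 0; 0 0 1]
T2·T1 = [1 0 0; 0 1 0; 0 0 1]
T3·…·T1 = [-12/13 -5/13 0; 5/13 -12/13 0; 0 0 1]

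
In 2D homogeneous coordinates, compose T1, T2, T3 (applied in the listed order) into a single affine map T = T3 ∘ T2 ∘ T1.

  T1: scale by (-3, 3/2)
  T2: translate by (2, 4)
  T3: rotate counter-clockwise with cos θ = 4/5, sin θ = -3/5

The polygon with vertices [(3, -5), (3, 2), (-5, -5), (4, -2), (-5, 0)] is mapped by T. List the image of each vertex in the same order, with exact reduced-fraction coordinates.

T1 scale by (-3, 3/2): (3, -5) → (-9, -15/2); (3, 2) → (-9, 3); (-5, -5) → (15, -15/2); (4, -2) → (-12, -3); (-5, 0) → (15, 0)
T2 translate by (2, 4): (-9, -15/2) → (-7, -7/2); (-9, 3) → (-7, 7); (15, -15/2) → (17, -7/2); (-12, -3) → (-10, 1); (15, 0) → (17, 4)
T3 rotate counter-clockwise with cos θ = 4/5, sin θ = -3/5: (-7, -7/2) → (-77/10, 7/5); (-7, 7) → (-7/5, 49/5); (17, -7/2) → (23/2, -13); (-10, 1) → (-37/5, 34/5); (17, 4) → (16, -7)

image vertices: (-77/10, 7/5), (-7/5, 49/5), (23/2, -13), (-37/5, 34/5), (16, -7)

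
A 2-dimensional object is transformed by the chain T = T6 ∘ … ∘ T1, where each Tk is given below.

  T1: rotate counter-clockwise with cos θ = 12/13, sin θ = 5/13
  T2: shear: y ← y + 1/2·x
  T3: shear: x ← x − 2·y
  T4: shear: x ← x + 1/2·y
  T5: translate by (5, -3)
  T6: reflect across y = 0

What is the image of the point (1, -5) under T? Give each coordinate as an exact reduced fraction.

T1 rotate counter-clockwise with cos θ = 12/13, sin θ = 5/13: (1, -5) → (37/13, -55/13)
T2 shear: y ← y + 1/2·x: (37/13, -55/13) → (37/13, -73/26)
T3 shear: x ← x − 2·y: (37/13, -73/26) → (110/13, -73/26)
T4 shear: x ← x + 1/2·y: (110/13, -73/26) → (367/52, -73/26)
T5 translate by (5, -3): (367/52, -73/26) → (627/52, -151/26)
T6 reflect across y = 0: (627/52, -151/26) → (627/52, 151/26)

T(p) = (627/52, 151/26)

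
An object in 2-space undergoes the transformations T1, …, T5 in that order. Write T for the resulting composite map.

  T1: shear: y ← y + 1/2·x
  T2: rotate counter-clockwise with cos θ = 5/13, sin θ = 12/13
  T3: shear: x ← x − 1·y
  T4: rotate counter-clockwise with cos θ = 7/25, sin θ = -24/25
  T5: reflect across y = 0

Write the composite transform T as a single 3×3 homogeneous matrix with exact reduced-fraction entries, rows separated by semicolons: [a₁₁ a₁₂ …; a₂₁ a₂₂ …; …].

T = [479/650 1/325 0; -947/650 -443/325 0; 0 0 1]

T1 = [1 0 0; 1/2 1 0; 0 0 1]
T2·T1 = [-1/13 -12/13 0; 29/26 5/13 0; 0 0 1]
T3·…·T1 = [-31/26 -17/13 0; 29/26 5/13 0; 0 0 1]
T4·…·T1 = [479/650 1/325 0; 947/650 443/325 0; 0 0 1]
T5·…·T1 = [479/650 1/325 0; -947/650 -443/325 0; 0 0 1]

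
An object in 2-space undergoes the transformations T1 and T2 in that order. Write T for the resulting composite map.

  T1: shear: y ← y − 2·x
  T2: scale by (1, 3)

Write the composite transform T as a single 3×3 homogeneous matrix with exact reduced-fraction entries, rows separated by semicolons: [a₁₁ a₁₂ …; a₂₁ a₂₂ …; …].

T = [1 0 0; -6 3 0; 0 0 1]

T1 = [1 0 0; -2 1 0; 0 0 1]
T2·T1 = [1 0 0; -6 3 0; 0 0 1]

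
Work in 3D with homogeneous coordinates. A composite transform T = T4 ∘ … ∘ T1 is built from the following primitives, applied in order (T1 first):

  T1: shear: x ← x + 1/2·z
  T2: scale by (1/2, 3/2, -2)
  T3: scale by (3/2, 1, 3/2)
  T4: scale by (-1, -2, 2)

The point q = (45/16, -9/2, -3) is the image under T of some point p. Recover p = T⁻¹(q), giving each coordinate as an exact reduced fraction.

p = (-4, 3/2, 1/2)

T1 = [1 0 1/2 0; 0 1 0 0; 0 0 1 0; 0 0 0 1]
T2·T1 = [1/2 0 1/4 0; 0 3/2 0 0; 0 0 -2 0; 0 0 0 1]
T3·…·T1 = [3/4 0 3/8 0; 0 3/2 0 0; 0 0 -3 0; 0 0 0 1]
T4·…·T1 = [-3/4 0 -3/8 0; 0 -3 0 0; 0 0 -6 0; 0 0 0 1]
det M = -27/2; M⁻¹ = [-4/3 0 1/12 0; 0 -1/3 0 0; 0 0 -1/6 0; 0 0 0 1]
M⁻¹ · (45/16, -9/2, -3)ᵀ = (-4, 3/2, 1/2)ᵀ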